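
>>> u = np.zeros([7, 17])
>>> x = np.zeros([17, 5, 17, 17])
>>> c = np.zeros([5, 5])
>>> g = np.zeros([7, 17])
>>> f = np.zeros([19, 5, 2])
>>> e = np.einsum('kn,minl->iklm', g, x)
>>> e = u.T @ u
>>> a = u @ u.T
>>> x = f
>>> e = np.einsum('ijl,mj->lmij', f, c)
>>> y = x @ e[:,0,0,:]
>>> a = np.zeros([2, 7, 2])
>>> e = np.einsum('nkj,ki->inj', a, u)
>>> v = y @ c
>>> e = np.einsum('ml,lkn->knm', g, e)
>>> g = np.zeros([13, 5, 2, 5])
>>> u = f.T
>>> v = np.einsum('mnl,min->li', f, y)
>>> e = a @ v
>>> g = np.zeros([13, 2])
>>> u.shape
(2, 5, 19)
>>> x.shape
(19, 5, 2)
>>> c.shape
(5, 5)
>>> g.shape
(13, 2)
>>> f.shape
(19, 5, 2)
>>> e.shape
(2, 7, 5)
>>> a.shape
(2, 7, 2)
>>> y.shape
(19, 5, 5)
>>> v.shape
(2, 5)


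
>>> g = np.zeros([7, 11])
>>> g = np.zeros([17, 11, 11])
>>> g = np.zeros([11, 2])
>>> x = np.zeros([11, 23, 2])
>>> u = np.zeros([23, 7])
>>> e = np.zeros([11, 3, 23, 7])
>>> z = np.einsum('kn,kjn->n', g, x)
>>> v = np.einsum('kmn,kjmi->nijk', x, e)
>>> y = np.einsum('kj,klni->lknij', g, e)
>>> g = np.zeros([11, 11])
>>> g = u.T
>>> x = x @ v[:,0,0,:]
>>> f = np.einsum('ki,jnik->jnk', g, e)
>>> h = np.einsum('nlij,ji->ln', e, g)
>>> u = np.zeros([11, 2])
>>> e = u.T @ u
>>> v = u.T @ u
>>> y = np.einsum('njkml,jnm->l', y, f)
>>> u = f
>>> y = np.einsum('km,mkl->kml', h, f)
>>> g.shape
(7, 23)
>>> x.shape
(11, 23, 11)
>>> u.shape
(11, 3, 7)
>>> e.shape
(2, 2)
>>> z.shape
(2,)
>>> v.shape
(2, 2)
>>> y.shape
(3, 11, 7)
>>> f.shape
(11, 3, 7)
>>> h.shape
(3, 11)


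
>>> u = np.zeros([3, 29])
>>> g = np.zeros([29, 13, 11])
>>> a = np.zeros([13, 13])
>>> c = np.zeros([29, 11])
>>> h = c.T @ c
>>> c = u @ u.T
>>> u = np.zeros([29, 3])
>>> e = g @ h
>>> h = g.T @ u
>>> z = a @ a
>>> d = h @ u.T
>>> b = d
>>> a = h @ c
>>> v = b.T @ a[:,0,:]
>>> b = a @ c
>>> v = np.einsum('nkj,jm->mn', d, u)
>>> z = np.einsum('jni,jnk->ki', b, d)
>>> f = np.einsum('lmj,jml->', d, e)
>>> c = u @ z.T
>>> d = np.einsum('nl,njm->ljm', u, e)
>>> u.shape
(29, 3)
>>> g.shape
(29, 13, 11)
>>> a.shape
(11, 13, 3)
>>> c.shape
(29, 29)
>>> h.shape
(11, 13, 3)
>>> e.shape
(29, 13, 11)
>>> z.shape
(29, 3)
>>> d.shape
(3, 13, 11)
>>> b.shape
(11, 13, 3)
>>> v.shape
(3, 11)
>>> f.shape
()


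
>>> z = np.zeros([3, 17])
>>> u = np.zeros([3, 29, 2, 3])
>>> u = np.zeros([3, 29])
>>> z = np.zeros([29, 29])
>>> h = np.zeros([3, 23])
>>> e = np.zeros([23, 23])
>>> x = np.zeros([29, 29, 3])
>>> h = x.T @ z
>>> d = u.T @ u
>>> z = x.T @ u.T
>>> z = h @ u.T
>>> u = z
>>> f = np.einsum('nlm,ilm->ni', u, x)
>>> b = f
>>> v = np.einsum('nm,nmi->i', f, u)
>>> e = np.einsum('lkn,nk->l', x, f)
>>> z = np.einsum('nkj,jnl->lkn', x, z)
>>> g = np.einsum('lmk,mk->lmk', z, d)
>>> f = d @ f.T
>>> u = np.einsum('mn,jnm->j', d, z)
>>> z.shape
(3, 29, 29)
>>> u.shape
(3,)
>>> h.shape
(3, 29, 29)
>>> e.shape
(29,)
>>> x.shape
(29, 29, 3)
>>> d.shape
(29, 29)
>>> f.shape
(29, 3)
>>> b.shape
(3, 29)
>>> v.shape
(3,)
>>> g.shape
(3, 29, 29)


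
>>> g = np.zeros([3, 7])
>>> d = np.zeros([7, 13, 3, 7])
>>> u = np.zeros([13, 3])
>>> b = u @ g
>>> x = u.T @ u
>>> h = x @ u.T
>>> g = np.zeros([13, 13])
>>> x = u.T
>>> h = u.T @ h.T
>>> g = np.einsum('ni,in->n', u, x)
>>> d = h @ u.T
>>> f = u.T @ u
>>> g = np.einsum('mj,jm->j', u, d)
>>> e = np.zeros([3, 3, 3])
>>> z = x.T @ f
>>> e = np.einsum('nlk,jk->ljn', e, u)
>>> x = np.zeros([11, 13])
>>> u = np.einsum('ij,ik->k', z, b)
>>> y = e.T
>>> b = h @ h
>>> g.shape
(3,)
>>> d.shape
(3, 13)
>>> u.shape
(7,)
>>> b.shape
(3, 3)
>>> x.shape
(11, 13)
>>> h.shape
(3, 3)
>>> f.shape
(3, 3)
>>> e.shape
(3, 13, 3)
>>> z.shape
(13, 3)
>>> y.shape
(3, 13, 3)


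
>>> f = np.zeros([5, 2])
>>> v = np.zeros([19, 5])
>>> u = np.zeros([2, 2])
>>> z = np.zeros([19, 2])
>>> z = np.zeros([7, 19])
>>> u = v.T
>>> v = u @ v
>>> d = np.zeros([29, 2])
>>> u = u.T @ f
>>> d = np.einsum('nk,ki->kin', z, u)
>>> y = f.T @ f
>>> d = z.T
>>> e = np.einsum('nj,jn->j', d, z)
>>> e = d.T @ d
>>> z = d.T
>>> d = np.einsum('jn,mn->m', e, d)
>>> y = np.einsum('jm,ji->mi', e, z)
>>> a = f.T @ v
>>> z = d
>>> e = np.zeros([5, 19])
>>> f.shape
(5, 2)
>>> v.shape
(5, 5)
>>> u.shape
(19, 2)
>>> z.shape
(19,)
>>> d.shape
(19,)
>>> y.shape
(7, 19)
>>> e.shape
(5, 19)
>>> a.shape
(2, 5)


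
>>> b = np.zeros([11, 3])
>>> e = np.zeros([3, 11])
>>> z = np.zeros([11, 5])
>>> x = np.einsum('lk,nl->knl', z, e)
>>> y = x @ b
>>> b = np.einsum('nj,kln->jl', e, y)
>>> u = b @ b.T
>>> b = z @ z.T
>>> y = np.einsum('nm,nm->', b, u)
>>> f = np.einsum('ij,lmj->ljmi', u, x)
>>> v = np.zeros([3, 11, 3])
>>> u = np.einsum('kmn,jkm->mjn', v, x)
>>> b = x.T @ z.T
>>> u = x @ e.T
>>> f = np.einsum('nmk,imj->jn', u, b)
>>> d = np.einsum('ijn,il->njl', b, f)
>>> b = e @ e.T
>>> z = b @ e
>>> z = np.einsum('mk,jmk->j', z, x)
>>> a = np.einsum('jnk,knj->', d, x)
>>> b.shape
(3, 3)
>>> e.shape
(3, 11)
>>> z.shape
(5,)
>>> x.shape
(5, 3, 11)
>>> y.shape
()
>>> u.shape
(5, 3, 3)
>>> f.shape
(11, 5)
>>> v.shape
(3, 11, 3)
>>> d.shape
(11, 3, 5)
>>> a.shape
()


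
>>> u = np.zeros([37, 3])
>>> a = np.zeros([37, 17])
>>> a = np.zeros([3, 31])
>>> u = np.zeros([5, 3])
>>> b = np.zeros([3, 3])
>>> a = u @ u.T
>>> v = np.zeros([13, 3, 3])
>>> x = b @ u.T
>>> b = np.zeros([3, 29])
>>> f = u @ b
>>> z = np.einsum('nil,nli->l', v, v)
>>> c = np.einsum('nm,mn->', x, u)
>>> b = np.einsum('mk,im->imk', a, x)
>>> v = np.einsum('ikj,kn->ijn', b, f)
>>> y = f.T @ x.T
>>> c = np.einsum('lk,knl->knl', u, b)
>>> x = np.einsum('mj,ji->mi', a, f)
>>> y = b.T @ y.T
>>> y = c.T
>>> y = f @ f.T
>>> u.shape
(5, 3)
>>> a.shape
(5, 5)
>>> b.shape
(3, 5, 5)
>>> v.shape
(3, 5, 29)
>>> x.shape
(5, 29)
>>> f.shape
(5, 29)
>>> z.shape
(3,)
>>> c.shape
(3, 5, 5)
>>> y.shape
(5, 5)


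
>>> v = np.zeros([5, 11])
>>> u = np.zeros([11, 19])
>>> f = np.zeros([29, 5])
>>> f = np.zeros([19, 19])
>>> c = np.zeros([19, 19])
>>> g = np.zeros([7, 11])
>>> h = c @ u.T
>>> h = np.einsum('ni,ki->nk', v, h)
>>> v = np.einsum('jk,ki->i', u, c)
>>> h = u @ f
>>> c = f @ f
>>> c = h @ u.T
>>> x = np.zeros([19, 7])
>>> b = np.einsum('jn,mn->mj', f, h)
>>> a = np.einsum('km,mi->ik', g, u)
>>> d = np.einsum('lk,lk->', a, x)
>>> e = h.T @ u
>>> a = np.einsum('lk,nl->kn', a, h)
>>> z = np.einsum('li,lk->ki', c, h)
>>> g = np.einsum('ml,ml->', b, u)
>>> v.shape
(19,)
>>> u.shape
(11, 19)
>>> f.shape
(19, 19)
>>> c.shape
(11, 11)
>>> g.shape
()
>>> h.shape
(11, 19)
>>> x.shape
(19, 7)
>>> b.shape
(11, 19)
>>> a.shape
(7, 11)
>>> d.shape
()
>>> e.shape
(19, 19)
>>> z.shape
(19, 11)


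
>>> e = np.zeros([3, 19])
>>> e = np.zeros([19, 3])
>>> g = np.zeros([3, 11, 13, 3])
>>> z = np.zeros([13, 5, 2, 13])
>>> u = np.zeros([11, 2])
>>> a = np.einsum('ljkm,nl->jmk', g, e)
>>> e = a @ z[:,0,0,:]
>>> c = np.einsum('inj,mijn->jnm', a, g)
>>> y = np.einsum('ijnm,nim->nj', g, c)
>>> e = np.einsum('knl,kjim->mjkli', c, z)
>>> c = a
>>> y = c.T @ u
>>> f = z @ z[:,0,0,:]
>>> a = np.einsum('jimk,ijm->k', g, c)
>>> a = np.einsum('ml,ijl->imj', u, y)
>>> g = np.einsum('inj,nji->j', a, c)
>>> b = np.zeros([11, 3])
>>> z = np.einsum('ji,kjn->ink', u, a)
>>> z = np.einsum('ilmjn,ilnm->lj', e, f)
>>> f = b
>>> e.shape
(13, 5, 13, 3, 2)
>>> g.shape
(3,)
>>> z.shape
(5, 3)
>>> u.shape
(11, 2)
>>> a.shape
(13, 11, 3)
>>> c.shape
(11, 3, 13)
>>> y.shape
(13, 3, 2)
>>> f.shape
(11, 3)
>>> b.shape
(11, 3)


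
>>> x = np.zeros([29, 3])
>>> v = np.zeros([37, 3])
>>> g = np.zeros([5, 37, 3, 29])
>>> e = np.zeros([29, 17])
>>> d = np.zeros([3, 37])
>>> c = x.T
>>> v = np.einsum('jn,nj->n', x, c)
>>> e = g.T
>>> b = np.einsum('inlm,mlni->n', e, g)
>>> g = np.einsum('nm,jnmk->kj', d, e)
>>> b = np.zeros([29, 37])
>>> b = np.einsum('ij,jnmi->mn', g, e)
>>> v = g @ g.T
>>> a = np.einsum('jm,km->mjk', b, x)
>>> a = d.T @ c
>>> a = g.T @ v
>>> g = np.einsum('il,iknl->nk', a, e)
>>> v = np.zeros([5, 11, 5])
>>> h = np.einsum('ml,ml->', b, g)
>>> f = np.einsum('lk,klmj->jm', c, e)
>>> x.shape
(29, 3)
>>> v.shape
(5, 11, 5)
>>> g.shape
(37, 3)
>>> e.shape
(29, 3, 37, 5)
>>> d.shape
(3, 37)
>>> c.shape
(3, 29)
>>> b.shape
(37, 3)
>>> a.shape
(29, 5)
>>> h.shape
()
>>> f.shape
(5, 37)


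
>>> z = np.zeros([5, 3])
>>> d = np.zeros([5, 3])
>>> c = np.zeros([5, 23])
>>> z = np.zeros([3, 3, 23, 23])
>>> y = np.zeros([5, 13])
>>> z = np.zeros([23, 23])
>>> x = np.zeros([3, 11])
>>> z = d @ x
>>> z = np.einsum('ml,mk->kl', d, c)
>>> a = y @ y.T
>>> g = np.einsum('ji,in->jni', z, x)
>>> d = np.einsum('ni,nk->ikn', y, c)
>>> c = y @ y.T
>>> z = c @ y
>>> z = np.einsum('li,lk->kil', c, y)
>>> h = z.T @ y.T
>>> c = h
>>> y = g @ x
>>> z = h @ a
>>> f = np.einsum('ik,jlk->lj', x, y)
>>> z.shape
(5, 5, 5)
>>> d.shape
(13, 23, 5)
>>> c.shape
(5, 5, 5)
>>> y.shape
(23, 11, 11)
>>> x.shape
(3, 11)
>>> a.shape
(5, 5)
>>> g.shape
(23, 11, 3)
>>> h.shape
(5, 5, 5)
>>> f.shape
(11, 23)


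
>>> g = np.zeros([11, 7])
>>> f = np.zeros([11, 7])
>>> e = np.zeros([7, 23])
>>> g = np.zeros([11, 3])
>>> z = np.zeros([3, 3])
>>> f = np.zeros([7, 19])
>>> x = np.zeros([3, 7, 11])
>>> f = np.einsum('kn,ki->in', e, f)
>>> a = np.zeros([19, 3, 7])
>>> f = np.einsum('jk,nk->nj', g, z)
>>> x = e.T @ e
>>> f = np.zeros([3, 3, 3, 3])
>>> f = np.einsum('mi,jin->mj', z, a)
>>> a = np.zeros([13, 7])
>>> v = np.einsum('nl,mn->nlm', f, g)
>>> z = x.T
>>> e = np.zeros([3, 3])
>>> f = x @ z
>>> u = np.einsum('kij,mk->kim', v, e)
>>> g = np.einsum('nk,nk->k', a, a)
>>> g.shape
(7,)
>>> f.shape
(23, 23)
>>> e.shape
(3, 3)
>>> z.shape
(23, 23)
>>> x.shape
(23, 23)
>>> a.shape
(13, 7)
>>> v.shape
(3, 19, 11)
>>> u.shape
(3, 19, 3)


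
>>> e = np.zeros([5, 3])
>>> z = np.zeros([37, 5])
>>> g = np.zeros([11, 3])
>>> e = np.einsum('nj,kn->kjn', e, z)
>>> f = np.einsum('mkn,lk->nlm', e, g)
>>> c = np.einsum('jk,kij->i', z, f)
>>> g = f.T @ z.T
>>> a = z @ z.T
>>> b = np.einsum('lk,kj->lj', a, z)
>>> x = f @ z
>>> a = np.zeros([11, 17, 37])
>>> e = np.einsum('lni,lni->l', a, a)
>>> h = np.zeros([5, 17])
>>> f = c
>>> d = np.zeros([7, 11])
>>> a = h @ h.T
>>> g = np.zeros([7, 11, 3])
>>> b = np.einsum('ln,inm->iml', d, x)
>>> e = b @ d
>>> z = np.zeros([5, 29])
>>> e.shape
(5, 5, 11)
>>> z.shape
(5, 29)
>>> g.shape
(7, 11, 3)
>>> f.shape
(11,)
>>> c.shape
(11,)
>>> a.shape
(5, 5)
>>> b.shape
(5, 5, 7)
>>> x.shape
(5, 11, 5)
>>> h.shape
(5, 17)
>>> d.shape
(7, 11)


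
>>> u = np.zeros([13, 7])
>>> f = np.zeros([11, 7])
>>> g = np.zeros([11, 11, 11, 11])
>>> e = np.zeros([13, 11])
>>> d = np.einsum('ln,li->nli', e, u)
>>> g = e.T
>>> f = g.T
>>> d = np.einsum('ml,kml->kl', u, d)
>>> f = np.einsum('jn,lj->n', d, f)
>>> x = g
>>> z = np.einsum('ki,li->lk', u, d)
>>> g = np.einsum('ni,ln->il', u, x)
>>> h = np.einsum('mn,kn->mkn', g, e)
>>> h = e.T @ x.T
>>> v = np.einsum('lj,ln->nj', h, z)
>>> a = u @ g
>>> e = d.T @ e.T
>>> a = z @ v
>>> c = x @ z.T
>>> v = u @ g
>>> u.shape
(13, 7)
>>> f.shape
(7,)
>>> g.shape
(7, 11)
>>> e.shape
(7, 13)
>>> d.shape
(11, 7)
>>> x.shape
(11, 13)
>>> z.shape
(11, 13)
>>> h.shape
(11, 11)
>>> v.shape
(13, 11)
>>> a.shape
(11, 11)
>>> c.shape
(11, 11)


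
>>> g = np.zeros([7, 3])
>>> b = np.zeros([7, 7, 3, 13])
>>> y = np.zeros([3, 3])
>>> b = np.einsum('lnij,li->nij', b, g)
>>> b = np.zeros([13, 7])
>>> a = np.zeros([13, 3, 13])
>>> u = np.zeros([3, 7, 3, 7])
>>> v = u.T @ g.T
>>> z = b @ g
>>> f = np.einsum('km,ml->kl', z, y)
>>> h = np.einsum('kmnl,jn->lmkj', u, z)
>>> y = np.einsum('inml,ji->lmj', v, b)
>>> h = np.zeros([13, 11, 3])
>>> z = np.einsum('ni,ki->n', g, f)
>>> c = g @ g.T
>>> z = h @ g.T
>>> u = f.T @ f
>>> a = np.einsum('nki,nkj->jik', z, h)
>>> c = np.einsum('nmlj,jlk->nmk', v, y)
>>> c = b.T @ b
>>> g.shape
(7, 3)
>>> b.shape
(13, 7)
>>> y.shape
(7, 7, 13)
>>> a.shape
(3, 7, 11)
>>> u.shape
(3, 3)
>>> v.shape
(7, 3, 7, 7)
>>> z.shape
(13, 11, 7)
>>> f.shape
(13, 3)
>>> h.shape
(13, 11, 3)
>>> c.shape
(7, 7)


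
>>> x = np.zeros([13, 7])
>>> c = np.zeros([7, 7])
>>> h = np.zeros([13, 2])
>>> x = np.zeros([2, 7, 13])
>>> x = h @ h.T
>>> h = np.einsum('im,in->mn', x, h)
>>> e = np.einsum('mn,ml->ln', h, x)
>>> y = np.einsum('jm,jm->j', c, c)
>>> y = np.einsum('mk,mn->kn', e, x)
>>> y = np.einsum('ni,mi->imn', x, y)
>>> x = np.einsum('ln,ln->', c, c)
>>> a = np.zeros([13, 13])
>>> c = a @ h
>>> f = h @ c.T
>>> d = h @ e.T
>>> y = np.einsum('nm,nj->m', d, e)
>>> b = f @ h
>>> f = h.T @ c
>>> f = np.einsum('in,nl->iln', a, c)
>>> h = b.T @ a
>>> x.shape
()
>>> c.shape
(13, 2)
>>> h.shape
(2, 13)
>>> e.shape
(13, 2)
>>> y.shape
(13,)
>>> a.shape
(13, 13)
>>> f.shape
(13, 2, 13)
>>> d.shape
(13, 13)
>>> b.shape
(13, 2)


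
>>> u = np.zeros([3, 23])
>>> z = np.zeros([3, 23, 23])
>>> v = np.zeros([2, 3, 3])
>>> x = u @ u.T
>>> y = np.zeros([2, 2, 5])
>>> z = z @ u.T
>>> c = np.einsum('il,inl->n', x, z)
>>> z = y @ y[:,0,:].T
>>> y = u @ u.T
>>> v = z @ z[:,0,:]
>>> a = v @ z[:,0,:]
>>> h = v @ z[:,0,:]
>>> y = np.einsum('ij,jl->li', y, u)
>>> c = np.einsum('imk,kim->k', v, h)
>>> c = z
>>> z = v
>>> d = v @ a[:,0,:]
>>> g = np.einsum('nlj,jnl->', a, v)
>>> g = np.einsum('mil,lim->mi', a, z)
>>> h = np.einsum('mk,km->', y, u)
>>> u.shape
(3, 23)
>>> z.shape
(2, 2, 2)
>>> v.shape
(2, 2, 2)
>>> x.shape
(3, 3)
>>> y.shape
(23, 3)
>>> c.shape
(2, 2, 2)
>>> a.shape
(2, 2, 2)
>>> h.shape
()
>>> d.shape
(2, 2, 2)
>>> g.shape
(2, 2)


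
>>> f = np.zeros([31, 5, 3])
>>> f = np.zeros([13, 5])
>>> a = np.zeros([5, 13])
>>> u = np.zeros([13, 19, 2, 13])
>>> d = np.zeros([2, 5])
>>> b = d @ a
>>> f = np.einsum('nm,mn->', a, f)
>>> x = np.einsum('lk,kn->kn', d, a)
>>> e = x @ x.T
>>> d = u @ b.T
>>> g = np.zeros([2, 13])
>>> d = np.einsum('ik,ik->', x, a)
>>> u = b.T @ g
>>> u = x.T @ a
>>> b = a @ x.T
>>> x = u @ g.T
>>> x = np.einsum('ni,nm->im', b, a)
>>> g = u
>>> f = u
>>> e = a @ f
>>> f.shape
(13, 13)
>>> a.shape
(5, 13)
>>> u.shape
(13, 13)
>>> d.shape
()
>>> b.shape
(5, 5)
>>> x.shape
(5, 13)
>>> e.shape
(5, 13)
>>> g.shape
(13, 13)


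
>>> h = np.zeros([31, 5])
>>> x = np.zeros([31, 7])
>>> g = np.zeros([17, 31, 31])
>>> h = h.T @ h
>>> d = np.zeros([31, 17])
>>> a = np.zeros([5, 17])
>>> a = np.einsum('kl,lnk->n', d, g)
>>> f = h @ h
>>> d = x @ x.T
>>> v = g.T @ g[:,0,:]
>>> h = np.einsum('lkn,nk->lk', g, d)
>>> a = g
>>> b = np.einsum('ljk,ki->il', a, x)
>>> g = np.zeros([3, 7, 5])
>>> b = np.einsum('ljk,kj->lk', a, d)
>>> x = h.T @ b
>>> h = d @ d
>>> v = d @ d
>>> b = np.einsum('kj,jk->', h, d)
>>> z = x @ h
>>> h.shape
(31, 31)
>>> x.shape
(31, 31)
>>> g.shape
(3, 7, 5)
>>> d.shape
(31, 31)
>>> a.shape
(17, 31, 31)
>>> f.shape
(5, 5)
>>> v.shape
(31, 31)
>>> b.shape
()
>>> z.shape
(31, 31)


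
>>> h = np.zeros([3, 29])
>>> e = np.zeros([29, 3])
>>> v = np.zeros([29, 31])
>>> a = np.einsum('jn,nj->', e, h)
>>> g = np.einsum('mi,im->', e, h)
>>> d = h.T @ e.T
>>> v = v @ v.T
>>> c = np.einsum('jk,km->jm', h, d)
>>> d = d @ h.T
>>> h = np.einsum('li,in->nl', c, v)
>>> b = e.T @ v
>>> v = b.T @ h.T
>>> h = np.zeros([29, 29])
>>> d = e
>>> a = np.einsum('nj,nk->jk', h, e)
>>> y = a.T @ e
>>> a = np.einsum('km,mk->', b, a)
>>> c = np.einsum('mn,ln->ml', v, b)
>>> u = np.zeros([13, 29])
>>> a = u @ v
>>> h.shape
(29, 29)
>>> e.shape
(29, 3)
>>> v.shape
(29, 29)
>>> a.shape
(13, 29)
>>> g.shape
()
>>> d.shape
(29, 3)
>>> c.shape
(29, 3)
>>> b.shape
(3, 29)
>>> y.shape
(3, 3)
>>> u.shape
(13, 29)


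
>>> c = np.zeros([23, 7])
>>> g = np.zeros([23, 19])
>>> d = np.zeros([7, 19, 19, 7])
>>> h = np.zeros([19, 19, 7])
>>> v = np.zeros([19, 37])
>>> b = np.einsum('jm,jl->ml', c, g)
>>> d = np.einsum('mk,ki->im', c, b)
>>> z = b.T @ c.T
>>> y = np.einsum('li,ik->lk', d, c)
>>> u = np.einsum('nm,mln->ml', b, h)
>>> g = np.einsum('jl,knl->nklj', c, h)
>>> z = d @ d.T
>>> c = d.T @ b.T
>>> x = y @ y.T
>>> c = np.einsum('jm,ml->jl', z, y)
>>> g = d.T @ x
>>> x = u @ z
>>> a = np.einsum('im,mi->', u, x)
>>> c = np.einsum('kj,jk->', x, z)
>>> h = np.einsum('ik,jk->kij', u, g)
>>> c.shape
()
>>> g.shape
(23, 19)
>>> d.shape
(19, 23)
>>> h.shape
(19, 19, 23)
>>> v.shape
(19, 37)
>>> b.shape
(7, 19)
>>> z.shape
(19, 19)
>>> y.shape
(19, 7)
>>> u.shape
(19, 19)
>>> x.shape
(19, 19)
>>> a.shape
()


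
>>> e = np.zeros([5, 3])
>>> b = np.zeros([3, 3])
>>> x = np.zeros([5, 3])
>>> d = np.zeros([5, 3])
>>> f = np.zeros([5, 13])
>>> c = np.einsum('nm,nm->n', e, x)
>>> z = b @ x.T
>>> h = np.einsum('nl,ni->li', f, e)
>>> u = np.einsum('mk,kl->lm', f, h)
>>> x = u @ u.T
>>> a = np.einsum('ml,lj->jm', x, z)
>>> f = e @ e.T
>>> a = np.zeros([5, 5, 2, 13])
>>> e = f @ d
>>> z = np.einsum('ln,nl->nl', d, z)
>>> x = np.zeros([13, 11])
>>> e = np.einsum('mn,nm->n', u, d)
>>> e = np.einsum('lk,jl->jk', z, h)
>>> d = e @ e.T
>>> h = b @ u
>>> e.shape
(13, 5)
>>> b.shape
(3, 3)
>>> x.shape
(13, 11)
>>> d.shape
(13, 13)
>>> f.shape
(5, 5)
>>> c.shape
(5,)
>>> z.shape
(3, 5)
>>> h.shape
(3, 5)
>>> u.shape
(3, 5)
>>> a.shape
(5, 5, 2, 13)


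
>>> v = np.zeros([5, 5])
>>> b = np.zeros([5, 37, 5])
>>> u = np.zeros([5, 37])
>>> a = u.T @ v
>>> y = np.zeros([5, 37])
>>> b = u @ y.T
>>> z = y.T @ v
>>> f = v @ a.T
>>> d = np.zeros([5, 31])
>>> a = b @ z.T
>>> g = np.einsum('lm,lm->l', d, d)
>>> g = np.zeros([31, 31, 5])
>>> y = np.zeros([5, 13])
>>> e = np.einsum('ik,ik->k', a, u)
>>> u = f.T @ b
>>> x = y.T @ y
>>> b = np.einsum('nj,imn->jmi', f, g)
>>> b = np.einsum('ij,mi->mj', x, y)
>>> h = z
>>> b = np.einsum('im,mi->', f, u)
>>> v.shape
(5, 5)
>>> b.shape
()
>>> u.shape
(37, 5)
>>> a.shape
(5, 37)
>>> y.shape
(5, 13)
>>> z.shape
(37, 5)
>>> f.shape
(5, 37)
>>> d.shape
(5, 31)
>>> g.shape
(31, 31, 5)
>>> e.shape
(37,)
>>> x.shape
(13, 13)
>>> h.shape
(37, 5)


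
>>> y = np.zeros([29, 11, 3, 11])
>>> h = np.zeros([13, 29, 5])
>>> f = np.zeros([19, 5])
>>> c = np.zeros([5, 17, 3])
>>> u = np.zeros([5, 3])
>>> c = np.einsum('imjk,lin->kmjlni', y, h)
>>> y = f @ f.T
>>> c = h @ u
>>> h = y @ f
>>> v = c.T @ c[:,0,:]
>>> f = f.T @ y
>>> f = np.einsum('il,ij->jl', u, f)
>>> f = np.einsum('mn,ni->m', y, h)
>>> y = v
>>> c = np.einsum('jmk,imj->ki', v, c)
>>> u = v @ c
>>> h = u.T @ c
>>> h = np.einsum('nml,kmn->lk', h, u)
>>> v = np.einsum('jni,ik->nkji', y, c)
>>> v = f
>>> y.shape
(3, 29, 3)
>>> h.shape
(13, 3)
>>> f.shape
(19,)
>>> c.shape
(3, 13)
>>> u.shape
(3, 29, 13)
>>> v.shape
(19,)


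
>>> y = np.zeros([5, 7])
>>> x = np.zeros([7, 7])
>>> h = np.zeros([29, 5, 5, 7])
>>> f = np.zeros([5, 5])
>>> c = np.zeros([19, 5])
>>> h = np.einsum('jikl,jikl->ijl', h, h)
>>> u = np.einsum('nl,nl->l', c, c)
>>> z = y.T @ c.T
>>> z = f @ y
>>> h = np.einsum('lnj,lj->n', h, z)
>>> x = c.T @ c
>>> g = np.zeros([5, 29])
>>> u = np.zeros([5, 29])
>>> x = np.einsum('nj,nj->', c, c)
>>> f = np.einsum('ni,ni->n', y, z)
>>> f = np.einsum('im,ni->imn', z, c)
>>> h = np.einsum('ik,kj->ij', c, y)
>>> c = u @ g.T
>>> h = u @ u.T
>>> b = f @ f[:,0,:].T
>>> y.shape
(5, 7)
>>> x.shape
()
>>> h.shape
(5, 5)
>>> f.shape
(5, 7, 19)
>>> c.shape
(5, 5)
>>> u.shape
(5, 29)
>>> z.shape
(5, 7)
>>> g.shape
(5, 29)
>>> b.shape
(5, 7, 5)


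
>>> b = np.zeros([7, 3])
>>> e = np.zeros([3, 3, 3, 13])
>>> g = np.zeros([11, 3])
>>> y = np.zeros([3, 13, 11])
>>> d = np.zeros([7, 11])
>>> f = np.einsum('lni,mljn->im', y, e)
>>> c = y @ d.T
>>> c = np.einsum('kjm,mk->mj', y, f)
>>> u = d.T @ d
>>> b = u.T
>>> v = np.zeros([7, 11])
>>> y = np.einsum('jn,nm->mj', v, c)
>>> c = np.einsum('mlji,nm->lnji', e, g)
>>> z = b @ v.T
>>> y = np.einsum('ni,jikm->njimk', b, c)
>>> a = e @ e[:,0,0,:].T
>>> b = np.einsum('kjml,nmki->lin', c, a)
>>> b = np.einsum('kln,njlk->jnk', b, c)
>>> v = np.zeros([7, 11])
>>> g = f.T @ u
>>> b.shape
(11, 3, 13)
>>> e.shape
(3, 3, 3, 13)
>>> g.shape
(3, 11)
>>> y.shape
(11, 3, 11, 13, 3)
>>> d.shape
(7, 11)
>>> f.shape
(11, 3)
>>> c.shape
(3, 11, 3, 13)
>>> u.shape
(11, 11)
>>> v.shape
(7, 11)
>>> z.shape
(11, 7)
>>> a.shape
(3, 3, 3, 3)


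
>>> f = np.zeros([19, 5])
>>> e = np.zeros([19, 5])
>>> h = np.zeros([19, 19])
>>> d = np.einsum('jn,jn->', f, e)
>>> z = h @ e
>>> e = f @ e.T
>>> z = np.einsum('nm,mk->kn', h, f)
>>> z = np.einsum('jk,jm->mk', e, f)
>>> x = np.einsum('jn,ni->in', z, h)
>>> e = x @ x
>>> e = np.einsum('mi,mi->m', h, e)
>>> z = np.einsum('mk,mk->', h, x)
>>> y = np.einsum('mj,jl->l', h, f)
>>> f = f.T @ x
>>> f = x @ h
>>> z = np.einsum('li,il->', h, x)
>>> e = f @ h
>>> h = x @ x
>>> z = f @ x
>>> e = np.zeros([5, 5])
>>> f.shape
(19, 19)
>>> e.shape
(5, 5)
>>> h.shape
(19, 19)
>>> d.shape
()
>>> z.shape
(19, 19)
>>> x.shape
(19, 19)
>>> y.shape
(5,)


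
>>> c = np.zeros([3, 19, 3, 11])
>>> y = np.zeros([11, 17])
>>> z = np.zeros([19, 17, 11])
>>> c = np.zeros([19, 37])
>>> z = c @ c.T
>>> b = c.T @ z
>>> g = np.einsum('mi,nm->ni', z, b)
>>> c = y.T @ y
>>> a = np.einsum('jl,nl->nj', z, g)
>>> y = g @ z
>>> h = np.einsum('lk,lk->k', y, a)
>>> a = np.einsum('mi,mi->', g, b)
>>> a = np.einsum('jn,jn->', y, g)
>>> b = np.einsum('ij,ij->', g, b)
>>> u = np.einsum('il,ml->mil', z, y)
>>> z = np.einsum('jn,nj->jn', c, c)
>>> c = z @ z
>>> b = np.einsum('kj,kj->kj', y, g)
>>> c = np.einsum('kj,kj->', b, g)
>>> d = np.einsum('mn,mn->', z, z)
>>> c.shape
()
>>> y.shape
(37, 19)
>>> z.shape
(17, 17)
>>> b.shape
(37, 19)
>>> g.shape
(37, 19)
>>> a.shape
()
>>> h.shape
(19,)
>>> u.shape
(37, 19, 19)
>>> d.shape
()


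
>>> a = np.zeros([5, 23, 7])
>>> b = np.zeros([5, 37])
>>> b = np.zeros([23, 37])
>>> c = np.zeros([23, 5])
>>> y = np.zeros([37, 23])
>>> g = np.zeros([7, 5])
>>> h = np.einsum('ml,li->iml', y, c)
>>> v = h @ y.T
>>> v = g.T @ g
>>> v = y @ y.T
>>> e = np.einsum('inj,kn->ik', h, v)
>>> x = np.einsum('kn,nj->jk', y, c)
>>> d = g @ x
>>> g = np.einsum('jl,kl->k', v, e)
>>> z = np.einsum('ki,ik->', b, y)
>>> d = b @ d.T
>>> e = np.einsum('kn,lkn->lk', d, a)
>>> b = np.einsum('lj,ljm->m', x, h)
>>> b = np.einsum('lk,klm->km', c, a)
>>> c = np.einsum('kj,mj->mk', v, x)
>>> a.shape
(5, 23, 7)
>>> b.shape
(5, 7)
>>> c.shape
(5, 37)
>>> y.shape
(37, 23)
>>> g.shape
(5,)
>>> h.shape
(5, 37, 23)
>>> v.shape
(37, 37)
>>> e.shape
(5, 23)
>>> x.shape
(5, 37)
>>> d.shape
(23, 7)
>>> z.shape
()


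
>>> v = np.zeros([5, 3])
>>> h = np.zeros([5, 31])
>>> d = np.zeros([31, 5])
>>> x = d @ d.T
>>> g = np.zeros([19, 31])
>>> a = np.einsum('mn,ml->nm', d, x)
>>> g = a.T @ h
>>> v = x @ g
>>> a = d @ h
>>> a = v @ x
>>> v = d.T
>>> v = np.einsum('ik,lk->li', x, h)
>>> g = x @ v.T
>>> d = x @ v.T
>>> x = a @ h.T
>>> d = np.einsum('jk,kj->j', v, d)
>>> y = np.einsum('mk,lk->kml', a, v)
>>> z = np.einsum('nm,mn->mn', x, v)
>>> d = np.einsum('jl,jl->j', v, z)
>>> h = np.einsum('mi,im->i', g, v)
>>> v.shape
(5, 31)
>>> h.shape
(5,)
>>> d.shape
(5,)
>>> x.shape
(31, 5)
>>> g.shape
(31, 5)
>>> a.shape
(31, 31)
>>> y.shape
(31, 31, 5)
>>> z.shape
(5, 31)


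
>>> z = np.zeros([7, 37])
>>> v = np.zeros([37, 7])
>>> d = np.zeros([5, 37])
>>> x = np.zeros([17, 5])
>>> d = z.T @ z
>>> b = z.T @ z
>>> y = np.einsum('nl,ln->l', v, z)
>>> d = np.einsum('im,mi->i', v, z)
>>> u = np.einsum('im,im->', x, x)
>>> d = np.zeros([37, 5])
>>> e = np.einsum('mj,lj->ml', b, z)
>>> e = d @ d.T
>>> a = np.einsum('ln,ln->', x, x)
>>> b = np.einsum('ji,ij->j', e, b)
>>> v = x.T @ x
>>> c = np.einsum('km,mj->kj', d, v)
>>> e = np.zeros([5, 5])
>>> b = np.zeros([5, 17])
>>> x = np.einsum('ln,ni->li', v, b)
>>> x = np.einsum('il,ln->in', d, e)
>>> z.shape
(7, 37)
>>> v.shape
(5, 5)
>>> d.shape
(37, 5)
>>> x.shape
(37, 5)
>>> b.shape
(5, 17)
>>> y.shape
(7,)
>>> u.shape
()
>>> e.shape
(5, 5)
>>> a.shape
()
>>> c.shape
(37, 5)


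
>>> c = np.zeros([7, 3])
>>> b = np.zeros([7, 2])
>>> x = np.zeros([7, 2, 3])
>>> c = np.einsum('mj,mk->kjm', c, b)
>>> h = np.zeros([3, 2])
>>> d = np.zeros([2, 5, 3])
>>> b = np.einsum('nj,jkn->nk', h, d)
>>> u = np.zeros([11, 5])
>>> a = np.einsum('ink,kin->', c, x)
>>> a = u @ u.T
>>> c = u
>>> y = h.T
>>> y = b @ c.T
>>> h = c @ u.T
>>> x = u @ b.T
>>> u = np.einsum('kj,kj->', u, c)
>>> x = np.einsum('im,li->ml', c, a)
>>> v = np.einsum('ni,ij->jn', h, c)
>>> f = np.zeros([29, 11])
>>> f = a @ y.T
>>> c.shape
(11, 5)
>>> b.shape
(3, 5)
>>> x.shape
(5, 11)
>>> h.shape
(11, 11)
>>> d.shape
(2, 5, 3)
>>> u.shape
()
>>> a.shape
(11, 11)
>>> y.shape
(3, 11)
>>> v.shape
(5, 11)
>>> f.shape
(11, 3)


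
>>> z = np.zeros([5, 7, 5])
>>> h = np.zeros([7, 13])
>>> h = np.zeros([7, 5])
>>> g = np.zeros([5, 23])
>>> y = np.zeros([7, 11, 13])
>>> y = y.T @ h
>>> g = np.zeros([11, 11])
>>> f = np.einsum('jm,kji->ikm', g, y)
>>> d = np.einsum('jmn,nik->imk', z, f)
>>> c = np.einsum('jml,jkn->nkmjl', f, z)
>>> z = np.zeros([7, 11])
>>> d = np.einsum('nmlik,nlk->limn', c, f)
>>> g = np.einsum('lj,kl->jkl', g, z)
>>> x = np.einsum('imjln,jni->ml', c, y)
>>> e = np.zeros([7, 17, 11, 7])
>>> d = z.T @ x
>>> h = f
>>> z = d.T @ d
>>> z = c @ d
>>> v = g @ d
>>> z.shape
(5, 7, 13, 5, 5)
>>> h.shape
(5, 13, 11)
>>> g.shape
(11, 7, 11)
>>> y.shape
(13, 11, 5)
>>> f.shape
(5, 13, 11)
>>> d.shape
(11, 5)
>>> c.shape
(5, 7, 13, 5, 11)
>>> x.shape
(7, 5)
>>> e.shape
(7, 17, 11, 7)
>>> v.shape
(11, 7, 5)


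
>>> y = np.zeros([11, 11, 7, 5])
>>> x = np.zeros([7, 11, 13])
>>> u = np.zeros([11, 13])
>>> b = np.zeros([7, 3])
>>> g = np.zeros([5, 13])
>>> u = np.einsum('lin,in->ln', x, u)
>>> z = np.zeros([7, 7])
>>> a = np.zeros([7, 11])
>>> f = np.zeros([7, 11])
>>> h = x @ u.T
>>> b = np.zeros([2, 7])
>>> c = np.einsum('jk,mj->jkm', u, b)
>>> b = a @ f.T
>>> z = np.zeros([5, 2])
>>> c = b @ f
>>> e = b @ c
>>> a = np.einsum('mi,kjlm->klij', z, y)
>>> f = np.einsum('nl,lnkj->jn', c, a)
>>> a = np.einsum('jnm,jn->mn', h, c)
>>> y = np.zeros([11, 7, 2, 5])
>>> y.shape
(11, 7, 2, 5)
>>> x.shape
(7, 11, 13)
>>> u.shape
(7, 13)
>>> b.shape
(7, 7)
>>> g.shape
(5, 13)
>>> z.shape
(5, 2)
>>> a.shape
(7, 11)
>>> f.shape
(11, 7)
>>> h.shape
(7, 11, 7)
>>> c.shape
(7, 11)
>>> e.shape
(7, 11)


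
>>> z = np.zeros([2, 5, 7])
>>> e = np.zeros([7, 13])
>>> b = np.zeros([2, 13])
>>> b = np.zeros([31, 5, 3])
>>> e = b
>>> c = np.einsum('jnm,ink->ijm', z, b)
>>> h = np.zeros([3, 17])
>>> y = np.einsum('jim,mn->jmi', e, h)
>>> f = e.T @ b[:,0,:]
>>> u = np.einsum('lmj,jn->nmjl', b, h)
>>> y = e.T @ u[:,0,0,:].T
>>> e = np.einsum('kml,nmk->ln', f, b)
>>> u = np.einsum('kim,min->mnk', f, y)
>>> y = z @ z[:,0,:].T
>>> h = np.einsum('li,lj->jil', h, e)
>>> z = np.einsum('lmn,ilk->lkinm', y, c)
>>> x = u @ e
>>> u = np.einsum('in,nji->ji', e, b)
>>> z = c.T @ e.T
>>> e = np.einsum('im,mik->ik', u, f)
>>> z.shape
(7, 2, 3)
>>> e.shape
(5, 3)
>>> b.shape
(31, 5, 3)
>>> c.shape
(31, 2, 7)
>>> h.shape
(31, 17, 3)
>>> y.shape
(2, 5, 2)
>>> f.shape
(3, 5, 3)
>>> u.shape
(5, 3)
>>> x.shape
(3, 17, 31)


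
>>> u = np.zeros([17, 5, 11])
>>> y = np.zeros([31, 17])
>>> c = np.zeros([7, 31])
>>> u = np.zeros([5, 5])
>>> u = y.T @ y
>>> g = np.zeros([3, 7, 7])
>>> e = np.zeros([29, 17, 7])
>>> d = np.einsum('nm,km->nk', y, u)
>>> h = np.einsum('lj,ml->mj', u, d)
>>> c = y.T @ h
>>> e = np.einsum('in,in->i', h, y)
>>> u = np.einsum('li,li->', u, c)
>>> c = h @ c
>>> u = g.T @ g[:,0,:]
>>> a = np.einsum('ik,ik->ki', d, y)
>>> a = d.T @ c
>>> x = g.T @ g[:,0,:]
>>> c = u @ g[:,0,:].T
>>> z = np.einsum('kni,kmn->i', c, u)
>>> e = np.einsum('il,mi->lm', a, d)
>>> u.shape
(7, 7, 7)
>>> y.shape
(31, 17)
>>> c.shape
(7, 7, 3)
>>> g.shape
(3, 7, 7)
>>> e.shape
(17, 31)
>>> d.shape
(31, 17)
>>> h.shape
(31, 17)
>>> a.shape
(17, 17)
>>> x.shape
(7, 7, 7)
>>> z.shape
(3,)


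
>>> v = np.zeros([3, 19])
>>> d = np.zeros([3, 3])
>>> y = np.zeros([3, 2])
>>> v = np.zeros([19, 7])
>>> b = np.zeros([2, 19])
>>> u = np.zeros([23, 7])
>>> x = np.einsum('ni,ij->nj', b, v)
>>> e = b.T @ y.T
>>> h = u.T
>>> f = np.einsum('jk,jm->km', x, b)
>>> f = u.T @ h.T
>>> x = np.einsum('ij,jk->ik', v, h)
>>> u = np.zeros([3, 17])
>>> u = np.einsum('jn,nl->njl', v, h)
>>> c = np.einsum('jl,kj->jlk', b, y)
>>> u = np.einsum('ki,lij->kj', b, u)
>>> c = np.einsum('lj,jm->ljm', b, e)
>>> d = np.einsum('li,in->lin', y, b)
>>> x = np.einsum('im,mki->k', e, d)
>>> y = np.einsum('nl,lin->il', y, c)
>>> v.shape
(19, 7)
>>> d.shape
(3, 2, 19)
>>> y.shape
(19, 2)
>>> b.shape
(2, 19)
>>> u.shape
(2, 23)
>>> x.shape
(2,)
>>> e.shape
(19, 3)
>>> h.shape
(7, 23)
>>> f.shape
(7, 7)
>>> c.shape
(2, 19, 3)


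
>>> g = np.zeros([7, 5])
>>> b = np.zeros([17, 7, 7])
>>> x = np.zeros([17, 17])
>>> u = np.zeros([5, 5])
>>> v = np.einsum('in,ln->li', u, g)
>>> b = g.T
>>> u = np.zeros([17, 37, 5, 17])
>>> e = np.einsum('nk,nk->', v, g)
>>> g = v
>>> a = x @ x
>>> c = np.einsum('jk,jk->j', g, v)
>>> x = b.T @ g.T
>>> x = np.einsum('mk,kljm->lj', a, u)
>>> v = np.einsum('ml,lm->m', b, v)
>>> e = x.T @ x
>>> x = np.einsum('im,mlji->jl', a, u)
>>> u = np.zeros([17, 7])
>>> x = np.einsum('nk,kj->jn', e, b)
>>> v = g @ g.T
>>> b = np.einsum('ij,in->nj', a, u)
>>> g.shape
(7, 5)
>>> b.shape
(7, 17)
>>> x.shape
(7, 5)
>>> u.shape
(17, 7)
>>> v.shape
(7, 7)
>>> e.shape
(5, 5)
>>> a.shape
(17, 17)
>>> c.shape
(7,)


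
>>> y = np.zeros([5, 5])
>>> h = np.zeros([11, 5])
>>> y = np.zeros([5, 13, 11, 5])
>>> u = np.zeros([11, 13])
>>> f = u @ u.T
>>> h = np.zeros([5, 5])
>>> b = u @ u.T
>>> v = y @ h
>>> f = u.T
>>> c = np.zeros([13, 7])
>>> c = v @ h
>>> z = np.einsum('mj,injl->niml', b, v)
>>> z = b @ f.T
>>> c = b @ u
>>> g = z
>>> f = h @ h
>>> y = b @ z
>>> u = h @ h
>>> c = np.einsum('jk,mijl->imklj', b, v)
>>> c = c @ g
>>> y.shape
(11, 13)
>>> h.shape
(5, 5)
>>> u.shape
(5, 5)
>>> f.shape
(5, 5)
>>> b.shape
(11, 11)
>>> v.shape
(5, 13, 11, 5)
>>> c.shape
(13, 5, 11, 5, 13)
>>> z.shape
(11, 13)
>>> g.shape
(11, 13)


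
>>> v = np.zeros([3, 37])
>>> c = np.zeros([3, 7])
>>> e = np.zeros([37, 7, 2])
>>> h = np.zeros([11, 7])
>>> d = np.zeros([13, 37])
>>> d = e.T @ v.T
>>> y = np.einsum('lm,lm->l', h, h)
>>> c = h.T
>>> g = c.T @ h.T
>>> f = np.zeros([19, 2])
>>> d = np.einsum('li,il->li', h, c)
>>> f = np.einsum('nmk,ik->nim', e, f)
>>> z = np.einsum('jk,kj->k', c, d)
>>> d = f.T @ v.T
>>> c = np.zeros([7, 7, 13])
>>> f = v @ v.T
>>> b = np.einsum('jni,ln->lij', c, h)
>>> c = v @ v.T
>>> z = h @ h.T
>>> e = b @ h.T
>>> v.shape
(3, 37)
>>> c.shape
(3, 3)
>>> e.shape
(11, 13, 11)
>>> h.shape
(11, 7)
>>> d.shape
(7, 19, 3)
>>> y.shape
(11,)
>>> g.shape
(11, 11)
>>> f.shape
(3, 3)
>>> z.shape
(11, 11)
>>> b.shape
(11, 13, 7)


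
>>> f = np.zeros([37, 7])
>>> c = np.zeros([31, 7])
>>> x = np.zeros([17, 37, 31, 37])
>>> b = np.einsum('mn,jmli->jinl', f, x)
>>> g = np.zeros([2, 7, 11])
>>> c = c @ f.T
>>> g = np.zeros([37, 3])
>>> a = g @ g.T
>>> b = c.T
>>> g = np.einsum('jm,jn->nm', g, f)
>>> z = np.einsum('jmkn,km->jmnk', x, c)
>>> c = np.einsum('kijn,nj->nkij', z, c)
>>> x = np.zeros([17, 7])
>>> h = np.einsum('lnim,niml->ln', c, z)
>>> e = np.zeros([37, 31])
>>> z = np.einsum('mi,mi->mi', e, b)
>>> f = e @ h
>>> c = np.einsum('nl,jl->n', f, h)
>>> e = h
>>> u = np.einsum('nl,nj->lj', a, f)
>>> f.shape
(37, 17)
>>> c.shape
(37,)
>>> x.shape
(17, 7)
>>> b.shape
(37, 31)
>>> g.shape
(7, 3)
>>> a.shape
(37, 37)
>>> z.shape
(37, 31)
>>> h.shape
(31, 17)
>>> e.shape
(31, 17)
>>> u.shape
(37, 17)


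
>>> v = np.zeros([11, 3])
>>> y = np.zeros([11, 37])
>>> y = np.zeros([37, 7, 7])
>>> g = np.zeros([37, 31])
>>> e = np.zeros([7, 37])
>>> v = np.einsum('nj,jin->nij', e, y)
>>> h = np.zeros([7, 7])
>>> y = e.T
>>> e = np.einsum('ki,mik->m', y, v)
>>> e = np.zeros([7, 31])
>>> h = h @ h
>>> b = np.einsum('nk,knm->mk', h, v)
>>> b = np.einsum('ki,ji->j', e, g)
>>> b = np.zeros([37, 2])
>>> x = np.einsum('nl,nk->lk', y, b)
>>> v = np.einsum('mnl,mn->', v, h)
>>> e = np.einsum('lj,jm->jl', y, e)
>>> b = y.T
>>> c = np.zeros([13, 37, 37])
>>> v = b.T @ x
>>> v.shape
(37, 2)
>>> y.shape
(37, 7)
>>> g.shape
(37, 31)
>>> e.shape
(7, 37)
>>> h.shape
(7, 7)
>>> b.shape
(7, 37)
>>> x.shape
(7, 2)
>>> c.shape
(13, 37, 37)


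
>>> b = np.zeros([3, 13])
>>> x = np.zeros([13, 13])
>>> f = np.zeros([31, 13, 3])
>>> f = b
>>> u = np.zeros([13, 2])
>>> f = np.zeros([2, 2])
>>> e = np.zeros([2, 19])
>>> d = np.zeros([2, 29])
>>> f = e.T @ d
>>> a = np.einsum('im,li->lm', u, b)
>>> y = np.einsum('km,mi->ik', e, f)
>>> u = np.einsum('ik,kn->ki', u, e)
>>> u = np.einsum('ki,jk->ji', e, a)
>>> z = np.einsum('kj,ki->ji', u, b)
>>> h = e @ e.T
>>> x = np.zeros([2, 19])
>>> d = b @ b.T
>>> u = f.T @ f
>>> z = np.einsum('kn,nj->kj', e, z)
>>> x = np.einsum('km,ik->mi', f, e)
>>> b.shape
(3, 13)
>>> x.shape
(29, 2)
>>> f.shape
(19, 29)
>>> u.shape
(29, 29)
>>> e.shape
(2, 19)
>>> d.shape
(3, 3)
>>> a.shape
(3, 2)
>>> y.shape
(29, 2)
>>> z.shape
(2, 13)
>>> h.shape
(2, 2)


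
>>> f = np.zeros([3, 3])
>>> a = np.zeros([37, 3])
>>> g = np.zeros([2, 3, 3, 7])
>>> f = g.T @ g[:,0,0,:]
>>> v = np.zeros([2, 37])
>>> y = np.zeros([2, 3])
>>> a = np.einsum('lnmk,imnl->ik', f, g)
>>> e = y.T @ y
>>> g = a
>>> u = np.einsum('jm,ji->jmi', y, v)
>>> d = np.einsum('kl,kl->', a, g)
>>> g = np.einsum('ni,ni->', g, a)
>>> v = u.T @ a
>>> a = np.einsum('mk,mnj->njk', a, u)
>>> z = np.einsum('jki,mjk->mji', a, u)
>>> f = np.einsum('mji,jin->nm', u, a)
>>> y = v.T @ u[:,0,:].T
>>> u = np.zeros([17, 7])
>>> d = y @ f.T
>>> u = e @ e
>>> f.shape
(7, 2)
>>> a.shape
(3, 37, 7)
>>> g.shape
()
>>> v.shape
(37, 3, 7)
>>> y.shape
(7, 3, 2)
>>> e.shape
(3, 3)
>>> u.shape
(3, 3)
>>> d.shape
(7, 3, 7)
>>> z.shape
(2, 3, 7)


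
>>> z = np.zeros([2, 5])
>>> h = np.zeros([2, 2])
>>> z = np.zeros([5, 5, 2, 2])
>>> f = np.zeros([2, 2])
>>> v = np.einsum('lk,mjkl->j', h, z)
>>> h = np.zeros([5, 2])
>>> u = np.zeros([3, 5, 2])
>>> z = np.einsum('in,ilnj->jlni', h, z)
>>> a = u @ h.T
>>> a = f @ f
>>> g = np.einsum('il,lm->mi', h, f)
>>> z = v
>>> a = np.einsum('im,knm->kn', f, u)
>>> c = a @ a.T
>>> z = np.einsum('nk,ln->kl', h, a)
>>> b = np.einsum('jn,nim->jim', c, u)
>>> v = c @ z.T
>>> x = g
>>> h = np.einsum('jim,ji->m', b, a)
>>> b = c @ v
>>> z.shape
(2, 3)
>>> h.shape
(2,)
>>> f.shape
(2, 2)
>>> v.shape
(3, 2)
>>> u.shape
(3, 5, 2)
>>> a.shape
(3, 5)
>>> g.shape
(2, 5)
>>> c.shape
(3, 3)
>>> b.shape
(3, 2)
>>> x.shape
(2, 5)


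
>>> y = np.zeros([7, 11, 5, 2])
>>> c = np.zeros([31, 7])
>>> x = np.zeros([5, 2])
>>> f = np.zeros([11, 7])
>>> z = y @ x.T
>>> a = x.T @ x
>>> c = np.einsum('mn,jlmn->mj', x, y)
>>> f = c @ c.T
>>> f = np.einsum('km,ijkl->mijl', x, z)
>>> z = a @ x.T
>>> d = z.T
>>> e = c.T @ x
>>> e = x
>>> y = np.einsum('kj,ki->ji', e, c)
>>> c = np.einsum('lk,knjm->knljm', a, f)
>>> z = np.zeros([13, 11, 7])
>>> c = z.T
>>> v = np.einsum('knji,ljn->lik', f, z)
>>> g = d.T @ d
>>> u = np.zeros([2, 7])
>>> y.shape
(2, 7)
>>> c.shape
(7, 11, 13)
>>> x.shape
(5, 2)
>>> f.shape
(2, 7, 11, 5)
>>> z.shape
(13, 11, 7)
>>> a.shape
(2, 2)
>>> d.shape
(5, 2)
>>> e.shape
(5, 2)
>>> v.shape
(13, 5, 2)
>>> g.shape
(2, 2)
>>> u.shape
(2, 7)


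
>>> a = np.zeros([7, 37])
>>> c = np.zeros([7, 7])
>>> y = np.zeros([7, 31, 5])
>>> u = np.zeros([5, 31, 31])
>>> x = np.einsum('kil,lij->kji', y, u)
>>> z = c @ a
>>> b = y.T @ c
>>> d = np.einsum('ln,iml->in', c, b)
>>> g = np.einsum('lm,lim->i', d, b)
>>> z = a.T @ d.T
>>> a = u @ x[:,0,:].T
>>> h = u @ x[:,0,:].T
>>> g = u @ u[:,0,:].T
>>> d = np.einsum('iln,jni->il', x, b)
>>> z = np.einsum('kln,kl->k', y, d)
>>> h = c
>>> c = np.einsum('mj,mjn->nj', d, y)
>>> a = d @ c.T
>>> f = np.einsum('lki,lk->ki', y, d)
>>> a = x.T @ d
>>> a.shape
(31, 31, 31)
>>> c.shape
(5, 31)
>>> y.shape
(7, 31, 5)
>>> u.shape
(5, 31, 31)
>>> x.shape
(7, 31, 31)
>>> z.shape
(7,)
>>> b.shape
(5, 31, 7)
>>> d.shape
(7, 31)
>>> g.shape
(5, 31, 5)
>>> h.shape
(7, 7)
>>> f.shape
(31, 5)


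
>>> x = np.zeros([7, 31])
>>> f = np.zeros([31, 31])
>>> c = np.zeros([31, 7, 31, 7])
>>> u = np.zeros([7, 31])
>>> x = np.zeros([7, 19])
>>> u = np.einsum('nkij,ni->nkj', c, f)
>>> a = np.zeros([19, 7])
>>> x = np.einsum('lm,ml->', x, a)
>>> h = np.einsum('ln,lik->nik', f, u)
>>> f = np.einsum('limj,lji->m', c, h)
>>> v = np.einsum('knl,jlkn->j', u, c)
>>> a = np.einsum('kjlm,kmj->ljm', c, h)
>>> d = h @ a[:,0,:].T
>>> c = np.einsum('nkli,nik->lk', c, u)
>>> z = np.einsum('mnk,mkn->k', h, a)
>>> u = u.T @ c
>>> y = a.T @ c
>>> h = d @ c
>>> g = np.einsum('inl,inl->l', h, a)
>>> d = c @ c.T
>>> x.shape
()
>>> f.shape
(31,)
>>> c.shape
(31, 7)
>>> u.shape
(7, 7, 7)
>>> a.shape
(31, 7, 7)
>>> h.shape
(31, 7, 7)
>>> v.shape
(31,)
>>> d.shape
(31, 31)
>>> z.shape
(7,)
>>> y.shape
(7, 7, 7)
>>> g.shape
(7,)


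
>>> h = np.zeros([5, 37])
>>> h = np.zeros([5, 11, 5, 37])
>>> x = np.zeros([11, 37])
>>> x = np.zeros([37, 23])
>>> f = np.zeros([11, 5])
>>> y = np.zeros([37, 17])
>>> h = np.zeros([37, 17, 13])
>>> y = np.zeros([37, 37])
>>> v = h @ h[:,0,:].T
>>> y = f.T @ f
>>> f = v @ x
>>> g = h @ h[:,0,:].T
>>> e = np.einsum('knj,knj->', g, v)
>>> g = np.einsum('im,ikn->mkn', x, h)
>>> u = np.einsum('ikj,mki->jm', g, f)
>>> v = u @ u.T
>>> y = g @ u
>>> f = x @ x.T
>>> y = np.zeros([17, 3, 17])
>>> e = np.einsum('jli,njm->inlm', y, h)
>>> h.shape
(37, 17, 13)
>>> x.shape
(37, 23)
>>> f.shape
(37, 37)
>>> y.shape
(17, 3, 17)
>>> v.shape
(13, 13)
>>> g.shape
(23, 17, 13)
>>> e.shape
(17, 37, 3, 13)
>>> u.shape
(13, 37)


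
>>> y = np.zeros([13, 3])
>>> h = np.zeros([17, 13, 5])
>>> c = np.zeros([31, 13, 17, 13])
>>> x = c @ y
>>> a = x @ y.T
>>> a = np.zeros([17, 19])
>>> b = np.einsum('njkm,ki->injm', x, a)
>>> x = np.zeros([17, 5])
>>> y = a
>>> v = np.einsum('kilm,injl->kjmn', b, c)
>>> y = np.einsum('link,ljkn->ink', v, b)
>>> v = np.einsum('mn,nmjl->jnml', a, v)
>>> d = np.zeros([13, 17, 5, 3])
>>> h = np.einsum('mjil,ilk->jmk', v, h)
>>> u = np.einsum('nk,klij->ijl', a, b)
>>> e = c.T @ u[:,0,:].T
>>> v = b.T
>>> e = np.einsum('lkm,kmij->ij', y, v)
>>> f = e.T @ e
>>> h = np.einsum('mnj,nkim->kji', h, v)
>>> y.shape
(17, 3, 13)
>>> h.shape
(13, 5, 31)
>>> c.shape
(31, 13, 17, 13)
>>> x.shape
(17, 5)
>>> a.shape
(17, 19)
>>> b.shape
(19, 31, 13, 3)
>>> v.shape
(3, 13, 31, 19)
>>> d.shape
(13, 17, 5, 3)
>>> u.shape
(13, 3, 31)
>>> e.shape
(31, 19)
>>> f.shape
(19, 19)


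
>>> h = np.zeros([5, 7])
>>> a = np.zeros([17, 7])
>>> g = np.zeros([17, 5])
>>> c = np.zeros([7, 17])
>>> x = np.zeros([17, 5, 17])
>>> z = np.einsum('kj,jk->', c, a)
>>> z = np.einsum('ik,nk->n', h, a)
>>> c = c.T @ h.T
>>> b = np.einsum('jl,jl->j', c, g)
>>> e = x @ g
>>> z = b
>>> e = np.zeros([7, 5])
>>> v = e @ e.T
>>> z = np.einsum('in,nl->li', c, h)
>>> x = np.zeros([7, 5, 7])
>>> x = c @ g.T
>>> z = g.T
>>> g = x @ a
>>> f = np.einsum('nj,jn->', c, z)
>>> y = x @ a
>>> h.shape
(5, 7)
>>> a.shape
(17, 7)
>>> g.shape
(17, 7)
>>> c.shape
(17, 5)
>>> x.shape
(17, 17)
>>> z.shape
(5, 17)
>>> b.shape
(17,)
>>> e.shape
(7, 5)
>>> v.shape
(7, 7)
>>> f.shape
()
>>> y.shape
(17, 7)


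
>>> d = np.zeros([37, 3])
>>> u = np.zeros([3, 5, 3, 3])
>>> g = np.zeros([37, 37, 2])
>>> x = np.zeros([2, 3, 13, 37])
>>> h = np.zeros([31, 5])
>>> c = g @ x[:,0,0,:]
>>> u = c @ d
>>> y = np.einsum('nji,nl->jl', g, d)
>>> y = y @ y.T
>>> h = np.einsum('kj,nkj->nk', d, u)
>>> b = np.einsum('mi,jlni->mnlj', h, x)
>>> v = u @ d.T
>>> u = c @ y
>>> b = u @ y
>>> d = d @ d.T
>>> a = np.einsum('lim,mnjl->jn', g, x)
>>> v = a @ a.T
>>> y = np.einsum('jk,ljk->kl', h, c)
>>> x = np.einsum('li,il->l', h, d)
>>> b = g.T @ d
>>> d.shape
(37, 37)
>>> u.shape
(37, 37, 37)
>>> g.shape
(37, 37, 2)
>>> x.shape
(37,)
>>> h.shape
(37, 37)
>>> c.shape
(37, 37, 37)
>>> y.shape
(37, 37)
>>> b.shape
(2, 37, 37)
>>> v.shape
(13, 13)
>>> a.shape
(13, 3)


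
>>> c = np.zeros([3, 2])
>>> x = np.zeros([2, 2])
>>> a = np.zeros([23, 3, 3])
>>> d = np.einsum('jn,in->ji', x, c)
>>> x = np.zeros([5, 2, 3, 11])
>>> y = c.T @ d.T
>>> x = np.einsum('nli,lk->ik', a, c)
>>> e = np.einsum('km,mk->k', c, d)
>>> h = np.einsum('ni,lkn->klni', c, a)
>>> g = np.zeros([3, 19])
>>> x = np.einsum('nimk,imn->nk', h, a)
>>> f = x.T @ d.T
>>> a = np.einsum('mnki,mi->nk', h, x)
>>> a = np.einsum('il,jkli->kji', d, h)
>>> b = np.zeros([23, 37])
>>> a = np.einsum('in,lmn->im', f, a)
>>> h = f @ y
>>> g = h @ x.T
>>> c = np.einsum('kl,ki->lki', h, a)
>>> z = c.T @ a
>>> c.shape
(2, 2, 3)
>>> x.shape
(3, 2)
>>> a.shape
(2, 3)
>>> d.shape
(2, 3)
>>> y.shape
(2, 2)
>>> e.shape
(3,)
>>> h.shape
(2, 2)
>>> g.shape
(2, 3)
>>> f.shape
(2, 2)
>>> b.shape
(23, 37)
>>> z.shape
(3, 2, 3)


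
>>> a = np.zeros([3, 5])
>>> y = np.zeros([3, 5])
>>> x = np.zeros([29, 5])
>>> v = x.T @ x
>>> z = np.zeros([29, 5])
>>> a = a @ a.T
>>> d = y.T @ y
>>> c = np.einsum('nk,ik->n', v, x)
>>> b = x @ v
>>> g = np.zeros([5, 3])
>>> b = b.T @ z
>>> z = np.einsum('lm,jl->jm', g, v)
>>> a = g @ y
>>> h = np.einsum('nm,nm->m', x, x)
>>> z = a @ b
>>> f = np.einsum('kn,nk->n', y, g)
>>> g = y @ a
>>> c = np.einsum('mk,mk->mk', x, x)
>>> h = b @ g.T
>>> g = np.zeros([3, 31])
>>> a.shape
(5, 5)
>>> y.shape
(3, 5)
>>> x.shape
(29, 5)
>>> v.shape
(5, 5)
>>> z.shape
(5, 5)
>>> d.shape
(5, 5)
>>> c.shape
(29, 5)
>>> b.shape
(5, 5)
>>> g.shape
(3, 31)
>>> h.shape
(5, 3)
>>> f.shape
(5,)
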